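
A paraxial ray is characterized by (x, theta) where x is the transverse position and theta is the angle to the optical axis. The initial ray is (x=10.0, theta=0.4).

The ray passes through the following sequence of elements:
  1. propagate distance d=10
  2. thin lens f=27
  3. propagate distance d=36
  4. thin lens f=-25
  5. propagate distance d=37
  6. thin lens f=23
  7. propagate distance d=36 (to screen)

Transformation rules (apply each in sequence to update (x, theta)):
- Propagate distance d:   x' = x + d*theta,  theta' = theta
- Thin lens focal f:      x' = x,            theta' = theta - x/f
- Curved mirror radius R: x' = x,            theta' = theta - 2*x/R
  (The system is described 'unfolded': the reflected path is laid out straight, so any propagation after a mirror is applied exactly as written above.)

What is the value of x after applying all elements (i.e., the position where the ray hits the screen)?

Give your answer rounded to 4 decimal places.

Initial: x=10.0000 theta=0.4000
After 1 (propagate distance d=10): x=14.0000 theta=0.4000
After 2 (thin lens f=27): x=14.0000 theta=-16/135 (≈-0.1185)
After 3 (propagate distance d=36): x=146/15 (≈9.7333) theta=-16/135 (≈-0.1185)
After 4 (thin lens f=-25): x=146/15 (≈9.7333) theta=914/3375 (≈0.2708)
After 5 (propagate distance d=37): x=66668/3375 (≈19.7535) theta=914/3375 (≈0.2708)
After 6 (thin lens f=23): x=66668/3375 (≈19.7535) theta=-45646/77625 (≈-0.5880)
After 7 (propagate distance d=36 (to screen)): x=-109892/77625 (≈-1.4157) theta=-45646/77625 (≈-0.5880)
Rounded to 4 decimal places: x = -1.4157

Answer: -1.4157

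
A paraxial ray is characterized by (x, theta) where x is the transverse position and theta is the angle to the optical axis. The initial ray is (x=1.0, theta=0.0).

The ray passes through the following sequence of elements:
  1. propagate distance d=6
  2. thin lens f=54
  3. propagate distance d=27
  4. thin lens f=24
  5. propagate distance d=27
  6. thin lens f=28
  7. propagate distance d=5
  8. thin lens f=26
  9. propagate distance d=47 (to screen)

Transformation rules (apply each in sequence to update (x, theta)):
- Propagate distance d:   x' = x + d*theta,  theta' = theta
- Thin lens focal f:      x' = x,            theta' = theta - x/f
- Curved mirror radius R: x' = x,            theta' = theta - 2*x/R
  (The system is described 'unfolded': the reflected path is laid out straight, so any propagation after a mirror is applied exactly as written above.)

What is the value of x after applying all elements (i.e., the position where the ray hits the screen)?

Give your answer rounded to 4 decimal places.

Answer: -0.3732

Derivation:
Initial: x=1.0000 theta=0.0000
After 1 (propagate distance d=6): x=1.0000 theta=0.0000
After 2 (thin lens f=54): x=1.0000 theta=-1/54 (≈-0.0185)
After 3 (propagate distance d=27): x=0.5000 theta=-1/54 (≈-0.0185)
After 4 (thin lens f=24): x=0.5000 theta=-17/432 (≈-0.0394)
After 5 (propagate distance d=27): x=-0.5625 theta=-17/432 (≈-0.0394)
After 6 (thin lens f=28): x=-0.5625 theta=-233/12096 (≈-0.0193)
After 7 (propagate distance d=5): x=-7969/12096 (≈-0.6588) theta=-233/12096 (≈-0.0193)
After 8 (thin lens f=26): x=-7969/12096 (≈-0.6588) theta=7/1152 (≈0.0061)
After 9 (propagate distance d=47 (to screen)): x=-9029/24192 (≈-0.3732) theta=7/1152 (≈0.0061)
Rounded to 4 decimal places: x = -0.3732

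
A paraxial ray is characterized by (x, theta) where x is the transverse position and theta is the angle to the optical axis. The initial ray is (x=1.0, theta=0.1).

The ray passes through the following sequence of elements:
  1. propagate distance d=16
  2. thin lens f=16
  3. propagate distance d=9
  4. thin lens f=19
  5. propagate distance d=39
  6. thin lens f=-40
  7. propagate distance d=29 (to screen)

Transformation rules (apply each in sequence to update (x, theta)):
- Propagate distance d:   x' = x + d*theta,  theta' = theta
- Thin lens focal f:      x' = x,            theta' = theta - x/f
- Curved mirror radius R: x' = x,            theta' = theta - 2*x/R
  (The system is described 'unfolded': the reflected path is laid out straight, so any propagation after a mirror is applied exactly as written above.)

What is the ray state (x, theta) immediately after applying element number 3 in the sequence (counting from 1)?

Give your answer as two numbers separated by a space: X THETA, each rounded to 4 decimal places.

Answer: 2.0375 -0.0625

Derivation:
Initial: x=1.0000 theta=0.1000
After 1 (propagate distance d=16): x=2.6000 theta=0.1000
After 2 (thin lens f=16): x=2.6000 theta=-0.0625
After 3 (propagate distance d=9): x=2.0375 theta=-0.0625
Rounded to 4 decimal places: x = 2.0375, theta = -0.0625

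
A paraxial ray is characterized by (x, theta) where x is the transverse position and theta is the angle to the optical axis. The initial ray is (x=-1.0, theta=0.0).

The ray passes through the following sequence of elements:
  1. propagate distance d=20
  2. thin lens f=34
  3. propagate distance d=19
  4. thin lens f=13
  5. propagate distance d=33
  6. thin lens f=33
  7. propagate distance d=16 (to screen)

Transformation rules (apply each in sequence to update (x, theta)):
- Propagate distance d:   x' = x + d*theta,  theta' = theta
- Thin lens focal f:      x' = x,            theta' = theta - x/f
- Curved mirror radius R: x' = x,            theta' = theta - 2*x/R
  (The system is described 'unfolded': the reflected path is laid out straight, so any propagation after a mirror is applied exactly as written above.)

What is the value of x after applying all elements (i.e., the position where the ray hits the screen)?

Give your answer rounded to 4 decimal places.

Initial: x=-1.0000 theta=0.0000
After 1 (propagate distance d=20): x=-1.0000 theta=0.0000
After 2 (thin lens f=34): x=-1.0000 theta=1/34 (≈0.0294)
After 3 (propagate distance d=19): x=-15/34 (≈-0.4412) theta=1/34 (≈0.0294)
After 4 (thin lens f=13): x=-15/34 (≈-0.4412) theta=14/221 (≈0.0633)
After 5 (propagate distance d=33): x=729/442 (≈1.6493) theta=14/221 (≈0.0633)
After 6 (thin lens f=33): x=729/442 (≈1.6493) theta=5/374 (≈0.0134)
After 7 (propagate distance d=16 (to screen)): x=9059/4862 (≈1.8632) theta=5/374 (≈0.0134)
Rounded to 4 decimal places: x = 1.8632

Answer: 1.8632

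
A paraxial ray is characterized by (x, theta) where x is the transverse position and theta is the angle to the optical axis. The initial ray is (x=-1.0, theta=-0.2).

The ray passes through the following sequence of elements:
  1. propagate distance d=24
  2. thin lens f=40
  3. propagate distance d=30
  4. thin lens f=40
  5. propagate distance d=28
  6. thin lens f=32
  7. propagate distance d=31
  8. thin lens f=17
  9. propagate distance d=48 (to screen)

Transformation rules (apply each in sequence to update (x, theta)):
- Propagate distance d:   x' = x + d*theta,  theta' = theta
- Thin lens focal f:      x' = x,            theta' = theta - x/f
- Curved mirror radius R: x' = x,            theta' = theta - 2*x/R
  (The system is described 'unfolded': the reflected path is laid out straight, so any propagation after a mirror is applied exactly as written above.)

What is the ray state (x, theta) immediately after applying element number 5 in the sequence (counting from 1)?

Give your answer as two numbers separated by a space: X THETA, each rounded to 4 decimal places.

Initial: x=-1.0000 theta=-0.2000
After 1 (propagate distance d=24): x=-5.8000 theta=-0.2000
After 2 (thin lens f=40): x=-5.8000 theta=-0.0550
After 3 (propagate distance d=30): x=-7.4500 theta=-0.0550
After 4 (thin lens f=40): x=-7.4500 theta=21/160 (≈0.1313)
After 5 (propagate distance d=28): x=-3.7750 theta=21/160 (≈0.1313)
Rounded to 4 decimal places: x = -3.7750, theta = 0.1313

Answer: -3.7750 0.1313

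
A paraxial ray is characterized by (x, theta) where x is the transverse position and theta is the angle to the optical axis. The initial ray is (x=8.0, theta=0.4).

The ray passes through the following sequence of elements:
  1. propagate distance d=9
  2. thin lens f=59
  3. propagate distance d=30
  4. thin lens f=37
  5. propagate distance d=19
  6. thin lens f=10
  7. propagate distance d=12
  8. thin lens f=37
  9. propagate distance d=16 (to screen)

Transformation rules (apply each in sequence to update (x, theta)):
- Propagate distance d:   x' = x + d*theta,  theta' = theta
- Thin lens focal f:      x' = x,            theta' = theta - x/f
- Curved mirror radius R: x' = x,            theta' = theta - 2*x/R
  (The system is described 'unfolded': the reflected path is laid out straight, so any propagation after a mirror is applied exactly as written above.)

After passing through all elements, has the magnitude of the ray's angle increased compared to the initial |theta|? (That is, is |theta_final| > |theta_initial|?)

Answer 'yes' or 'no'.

Answer: yes

Derivation:
Initial: x=8.0000 theta=0.4000
After 1 (propagate distance d=9): x=11.6000 theta=0.4000
After 2 (thin lens f=59): x=11.6000 theta=12/59 (≈0.2034)
After 3 (propagate distance d=30): x=5222/295 (≈17.7017) theta=12/59 (≈0.2034)
After 4 (thin lens f=37): x=5222/295 (≈17.7017) theta=-3002/10915 (≈-0.2750)
After 5 (propagate distance d=19): x=136176/10915 (≈12.4760) theta=-3002/10915 (≈-0.2750)
After 6 (thin lens f=10): x=136176/10915 (≈12.4760) theta=-83098/54575 (≈-1.5226)
After 7 (propagate distance d=12): x=-316296/54575 (≈-5.7956) theta=-83098/54575 (≈-1.5226)
After 8 (thin lens f=37): x=-316296/54575 (≈-5.7956) theta=-551666/403855 (≈-1.3660)
After 9 (propagate distance d=16 (to screen)): x=-55836232/2019275 (≈-27.6516) theta=-551666/403855 (≈-1.3660)
|theta_initial|=0.4000 |theta_final|=551666/403855 (≈1.3660) -> increased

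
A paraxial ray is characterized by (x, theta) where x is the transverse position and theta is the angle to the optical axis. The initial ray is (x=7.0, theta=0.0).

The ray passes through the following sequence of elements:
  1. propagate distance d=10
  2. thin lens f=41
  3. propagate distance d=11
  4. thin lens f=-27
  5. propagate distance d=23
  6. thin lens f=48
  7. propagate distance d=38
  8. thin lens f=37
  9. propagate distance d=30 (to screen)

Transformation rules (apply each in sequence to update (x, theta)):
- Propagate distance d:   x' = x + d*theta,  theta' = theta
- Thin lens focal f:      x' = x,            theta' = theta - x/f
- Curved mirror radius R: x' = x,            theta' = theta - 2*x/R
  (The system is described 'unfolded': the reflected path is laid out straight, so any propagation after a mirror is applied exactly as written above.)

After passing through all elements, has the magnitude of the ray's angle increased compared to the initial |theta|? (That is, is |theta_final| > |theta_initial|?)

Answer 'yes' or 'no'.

Initial: x=7.0000 theta=0.0000
After 1 (propagate distance d=10): x=7.0000 theta=0.0000
After 2 (thin lens f=41): x=7.0000 theta=-7/41 (≈-0.1707)
After 3 (propagate distance d=11): x=210/41 (≈5.1220) theta=-7/41 (≈-0.1707)
After 4 (thin lens f=-27): x=210/41 (≈5.1220) theta=7/369 (≈0.0190)
After 5 (propagate distance d=23): x=2051/369 (≈5.5583) theta=7/369 (≈0.0190)
After 6 (thin lens f=48): x=2051/369 (≈5.5583) theta=-1715/17712 (≈-0.0968)
After 7 (propagate distance d=38): x=16639/8856 (≈1.8788) theta=-1715/17712 (≈-0.0968)
After 8 (thin lens f=37): x=16639/8856 (≈1.8788) theta=-96733/655344 (≈-0.1476)
After 9 (propagate distance d=30 (to screen)): x=-104419/40959 (≈-2.5494) theta=-96733/655344 (≈-0.1476)
|theta_initial|=0.0000 |theta_final|=96733/655344 (≈0.1476) -> increased

Answer: yes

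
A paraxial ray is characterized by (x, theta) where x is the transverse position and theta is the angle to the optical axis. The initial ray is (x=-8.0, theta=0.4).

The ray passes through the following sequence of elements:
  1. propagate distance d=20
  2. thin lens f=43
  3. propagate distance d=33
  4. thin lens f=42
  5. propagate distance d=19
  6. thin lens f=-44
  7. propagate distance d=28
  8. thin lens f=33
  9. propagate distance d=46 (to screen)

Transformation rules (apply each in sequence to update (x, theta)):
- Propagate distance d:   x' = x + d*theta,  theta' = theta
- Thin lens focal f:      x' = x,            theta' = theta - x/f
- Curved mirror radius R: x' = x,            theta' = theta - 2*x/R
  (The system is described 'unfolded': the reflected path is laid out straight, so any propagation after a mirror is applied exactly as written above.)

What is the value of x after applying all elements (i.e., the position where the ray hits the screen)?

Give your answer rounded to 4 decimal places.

Initial: x=-8.0000 theta=0.4000
After 1 (propagate distance d=20): x=0.0000 theta=0.4000
After 2 (thin lens f=43): x=0.0000 theta=0.4000
After 3 (propagate distance d=33): x=13.2000 theta=0.4000
After 4 (thin lens f=42): x=13.2000 theta=3/35 (≈0.0857)
After 5 (propagate distance d=19): x=519/35 (≈14.8286) theta=3/35 (≈0.0857)
After 6 (thin lens f=-44): x=519/35 (≈14.8286) theta=93/220 (≈0.4227)
After 7 (propagate distance d=28): x=10266/385 (≈26.6649) theta=93/220 (≈0.4227)
After 8 (thin lens f=33): x=10266/385 (≈26.6649) theta=-6527/16940 (≈-0.3853)
After 9 (propagate distance d=46 (to screen)): x=75731/8470 (≈8.9411) theta=-6527/16940 (≈-0.3853)
Rounded to 4 decimal places: x = 8.9411

Answer: 8.9411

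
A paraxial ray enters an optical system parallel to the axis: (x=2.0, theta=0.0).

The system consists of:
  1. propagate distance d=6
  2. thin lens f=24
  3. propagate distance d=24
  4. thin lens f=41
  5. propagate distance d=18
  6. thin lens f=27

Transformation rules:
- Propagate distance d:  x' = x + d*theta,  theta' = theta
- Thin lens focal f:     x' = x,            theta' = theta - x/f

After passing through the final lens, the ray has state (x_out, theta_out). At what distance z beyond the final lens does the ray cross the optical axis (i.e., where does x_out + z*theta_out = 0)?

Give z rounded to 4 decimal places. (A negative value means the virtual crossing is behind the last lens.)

Answer: -54.0000

Derivation:
Initial: x=2.0000 theta=0.0000
After 1 (propagate distance d=6): x=2.0000 theta=0.0000
After 2 (thin lens f=24): x=2.0000 theta=-1/12 (≈-0.0833)
After 3 (propagate distance d=24): x=0.0000 theta=-1/12 (≈-0.0833)
After 4 (thin lens f=41): x=0.0000 theta=-1/12 (≈-0.0833)
After 5 (propagate distance d=18): x=-1.5000 theta=-1/12 (≈-0.0833)
After 6 (thin lens f=27): x=-1.5000 theta=-1/36 (≈-0.0278)
z_focus = -x_out/theta_out = -(-1.5000)/(-1/36) = -54.0000
Rounded to 4 decimal places: z = -54.0000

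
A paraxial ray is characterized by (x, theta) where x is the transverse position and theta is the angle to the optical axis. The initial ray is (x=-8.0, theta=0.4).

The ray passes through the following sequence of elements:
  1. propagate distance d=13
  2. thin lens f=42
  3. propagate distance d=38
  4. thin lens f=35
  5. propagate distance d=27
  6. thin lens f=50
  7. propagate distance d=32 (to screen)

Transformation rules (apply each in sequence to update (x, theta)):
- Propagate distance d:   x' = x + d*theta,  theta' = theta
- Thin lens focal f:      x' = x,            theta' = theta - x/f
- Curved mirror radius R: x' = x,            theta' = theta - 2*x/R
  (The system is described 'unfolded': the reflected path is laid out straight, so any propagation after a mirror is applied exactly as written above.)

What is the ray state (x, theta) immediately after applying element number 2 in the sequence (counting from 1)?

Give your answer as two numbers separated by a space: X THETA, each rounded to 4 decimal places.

Answer: -2.8000 0.4667

Derivation:
Initial: x=-8.0000 theta=0.4000
After 1 (propagate distance d=13): x=-2.8000 theta=0.4000
After 2 (thin lens f=42): x=-2.8000 theta=7/15 (≈0.4667)
Rounded to 4 decimal places: x = -2.8000, theta = 0.4667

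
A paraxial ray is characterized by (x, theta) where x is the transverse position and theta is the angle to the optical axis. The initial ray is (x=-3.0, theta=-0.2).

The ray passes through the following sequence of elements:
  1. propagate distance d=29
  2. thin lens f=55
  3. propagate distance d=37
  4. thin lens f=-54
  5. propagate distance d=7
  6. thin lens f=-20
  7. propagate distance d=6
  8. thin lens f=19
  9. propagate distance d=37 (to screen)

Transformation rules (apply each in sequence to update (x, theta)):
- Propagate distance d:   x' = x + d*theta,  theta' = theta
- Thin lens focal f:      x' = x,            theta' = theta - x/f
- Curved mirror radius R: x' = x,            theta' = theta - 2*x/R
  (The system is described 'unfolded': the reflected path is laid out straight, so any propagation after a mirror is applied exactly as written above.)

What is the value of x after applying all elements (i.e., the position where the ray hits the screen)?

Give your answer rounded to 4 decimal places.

Answer: -14.5689

Derivation:
Initial: x=-3.0000 theta=-0.2000
After 1 (propagate distance d=29): x=-8.8000 theta=-0.2000
After 2 (thin lens f=55): x=-8.8000 theta=-0.0400
After 3 (propagate distance d=37): x=-10.2800 theta=-0.0400
After 4 (thin lens f=-54): x=-10.2800 theta=-311/1350 (≈-0.2304)
After 5 (propagate distance d=7): x=-3211/270 (≈-11.8926) theta=-311/1350 (≈-0.2304)
After 6 (thin lens f=-20): x=-3211/270 (≈-11.8926) theta=-0.8250
After 7 (propagate distance d=6): x=-1819/108 (≈-16.8426) theta=-0.8250
After 8 (thin lens f=19): x=-1819/108 (≈-16.8426) theta=1261/20520 (≈0.0615)
After 9 (propagate distance d=37 (to screen)): x=-33217/2280 (≈-14.5689) theta=1261/20520 (≈0.0615)
Rounded to 4 decimal places: x = -14.5689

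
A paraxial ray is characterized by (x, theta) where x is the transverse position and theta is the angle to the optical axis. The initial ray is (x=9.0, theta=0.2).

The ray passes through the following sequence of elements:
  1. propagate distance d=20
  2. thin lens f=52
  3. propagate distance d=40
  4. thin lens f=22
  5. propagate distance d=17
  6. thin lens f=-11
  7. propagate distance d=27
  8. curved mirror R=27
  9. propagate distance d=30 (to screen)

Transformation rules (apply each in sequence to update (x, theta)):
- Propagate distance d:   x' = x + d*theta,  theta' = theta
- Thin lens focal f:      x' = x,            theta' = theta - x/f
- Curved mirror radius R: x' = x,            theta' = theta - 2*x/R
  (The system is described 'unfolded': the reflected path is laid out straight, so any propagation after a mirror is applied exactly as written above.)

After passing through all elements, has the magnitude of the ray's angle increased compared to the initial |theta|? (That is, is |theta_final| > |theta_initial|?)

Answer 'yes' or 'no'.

Answer: yes

Derivation:
Initial: x=9.0000 theta=0.2000
After 1 (propagate distance d=20): x=13.0000 theta=0.2000
After 2 (thin lens f=52): x=13.0000 theta=-0.0500
After 3 (propagate distance d=40): x=11.0000 theta=-0.0500
After 4 (thin lens f=22): x=11.0000 theta=-0.5500
After 5 (propagate distance d=17): x=1.6500 theta=-0.5500
After 6 (thin lens f=-11): x=1.6500 theta=-0.4000
After 7 (propagate distance d=27): x=-9.1500 theta=-0.4000
After 8 (curved mirror R=27): x=-9.1500 theta=5/18 (≈0.2778)
After 9 (propagate distance d=30 (to screen)): x=-49/60 (≈-0.8167) theta=5/18 (≈0.2778)
|theta_initial|=0.2000 |theta_final|=5/18 (≈0.2778) -> increased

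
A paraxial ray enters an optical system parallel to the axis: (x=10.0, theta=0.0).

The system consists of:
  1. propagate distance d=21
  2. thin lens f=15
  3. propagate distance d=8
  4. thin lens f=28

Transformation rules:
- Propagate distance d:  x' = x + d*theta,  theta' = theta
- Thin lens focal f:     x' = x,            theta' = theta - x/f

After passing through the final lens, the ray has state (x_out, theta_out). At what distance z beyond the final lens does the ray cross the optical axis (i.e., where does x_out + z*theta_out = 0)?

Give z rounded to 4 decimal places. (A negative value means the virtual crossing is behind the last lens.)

Answer: 5.6000

Derivation:
Initial: x=10.0000 theta=0.0000
After 1 (propagate distance d=21): x=10.0000 theta=0.0000
After 2 (thin lens f=15): x=10.0000 theta=-2/3 (≈-0.6667)
After 3 (propagate distance d=8): x=14/3 (≈4.6667) theta=-2/3 (≈-0.6667)
After 4 (thin lens f=28): x=14/3 (≈4.6667) theta=-5/6 (≈-0.8333)
z_focus = -x_out/theta_out = -(14/3)/(-5/6) = 5.6000
Rounded to 4 decimal places: z = 5.6000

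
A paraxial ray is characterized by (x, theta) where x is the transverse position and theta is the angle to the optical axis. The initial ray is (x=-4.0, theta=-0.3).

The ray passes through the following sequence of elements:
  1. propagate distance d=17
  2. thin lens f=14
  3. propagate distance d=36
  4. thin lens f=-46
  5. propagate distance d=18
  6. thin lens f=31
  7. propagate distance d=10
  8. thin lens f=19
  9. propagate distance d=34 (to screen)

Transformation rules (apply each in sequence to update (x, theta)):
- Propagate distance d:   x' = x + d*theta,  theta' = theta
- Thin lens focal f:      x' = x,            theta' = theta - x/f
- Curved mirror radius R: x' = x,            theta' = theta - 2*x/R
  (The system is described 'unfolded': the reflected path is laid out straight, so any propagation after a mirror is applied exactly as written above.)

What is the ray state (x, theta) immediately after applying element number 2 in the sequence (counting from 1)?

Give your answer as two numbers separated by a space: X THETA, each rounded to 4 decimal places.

Initial: x=-4.0000 theta=-0.3000
After 1 (propagate distance d=17): x=-9.1000 theta=-0.3000
After 2 (thin lens f=14): x=-9.1000 theta=0.3500
Rounded to 4 decimal places: x = -9.1000, theta = 0.3500

Answer: -9.1000 0.3500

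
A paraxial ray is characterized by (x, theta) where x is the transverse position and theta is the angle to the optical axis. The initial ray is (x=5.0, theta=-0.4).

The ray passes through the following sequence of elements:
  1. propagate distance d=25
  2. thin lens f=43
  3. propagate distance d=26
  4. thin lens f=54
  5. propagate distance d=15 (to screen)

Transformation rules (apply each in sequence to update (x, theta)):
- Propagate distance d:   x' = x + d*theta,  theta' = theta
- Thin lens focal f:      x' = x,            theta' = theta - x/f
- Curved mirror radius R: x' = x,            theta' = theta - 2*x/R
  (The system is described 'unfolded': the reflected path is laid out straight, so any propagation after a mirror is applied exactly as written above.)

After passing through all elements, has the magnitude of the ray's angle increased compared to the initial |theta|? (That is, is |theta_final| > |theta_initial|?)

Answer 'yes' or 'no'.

Answer: no

Derivation:
Initial: x=5.0000 theta=-0.4000
After 1 (propagate distance d=25): x=-5.0000 theta=-0.4000
After 2 (thin lens f=43): x=-5.0000 theta=-61/215 (≈-0.2837)
After 3 (propagate distance d=26): x=-2661/215 (≈-12.3767) theta=-61/215 (≈-0.2837)
After 4 (thin lens f=54): x=-2661/215 (≈-12.3767) theta=-211/3870 (≈-0.0545)
After 5 (propagate distance d=15 (to screen)): x=-17021/1290 (≈-13.1946) theta=-211/3870 (≈-0.0545)
|theta_initial|=0.4000 |theta_final|=211/3870 (≈0.0545) -> not increased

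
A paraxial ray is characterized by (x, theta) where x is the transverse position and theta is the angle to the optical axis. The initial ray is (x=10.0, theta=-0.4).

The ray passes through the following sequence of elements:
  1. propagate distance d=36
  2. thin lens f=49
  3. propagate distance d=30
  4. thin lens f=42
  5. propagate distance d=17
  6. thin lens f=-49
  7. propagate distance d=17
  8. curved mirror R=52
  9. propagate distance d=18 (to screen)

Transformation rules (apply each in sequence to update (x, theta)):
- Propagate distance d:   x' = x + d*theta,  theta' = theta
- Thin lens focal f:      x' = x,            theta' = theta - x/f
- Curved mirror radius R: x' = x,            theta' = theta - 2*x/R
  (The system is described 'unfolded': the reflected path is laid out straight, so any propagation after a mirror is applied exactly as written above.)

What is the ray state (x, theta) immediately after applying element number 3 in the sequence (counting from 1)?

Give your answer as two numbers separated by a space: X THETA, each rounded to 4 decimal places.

Initial: x=10.0000 theta=-0.4000
After 1 (propagate distance d=36): x=-4.4000 theta=-0.4000
After 2 (thin lens f=49): x=-4.4000 theta=-76/245 (≈-0.3102)
After 3 (propagate distance d=30): x=-3358/245 (≈-13.7061) theta=-76/245 (≈-0.3102)
Rounded to 4 decimal places: x = -13.7061, theta = -0.3102

Answer: -13.7061 -0.3102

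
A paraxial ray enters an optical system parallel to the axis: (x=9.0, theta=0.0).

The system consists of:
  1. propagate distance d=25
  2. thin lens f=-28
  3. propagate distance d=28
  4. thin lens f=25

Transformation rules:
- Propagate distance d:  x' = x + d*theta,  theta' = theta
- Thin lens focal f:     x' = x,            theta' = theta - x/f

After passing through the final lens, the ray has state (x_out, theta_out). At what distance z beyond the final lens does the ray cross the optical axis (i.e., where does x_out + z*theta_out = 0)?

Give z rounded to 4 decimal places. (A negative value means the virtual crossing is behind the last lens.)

Answer: 45.1613

Derivation:
Initial: x=9.0000 theta=0.0000
After 1 (propagate distance d=25): x=9.0000 theta=0.0000
After 2 (thin lens f=-28): x=9.0000 theta=9/28 (≈0.3214)
After 3 (propagate distance d=28): x=18.0000 theta=9/28 (≈0.3214)
After 4 (thin lens f=25): x=18.0000 theta=-279/700 (≈-0.3986)
z_focus = -x_out/theta_out = -(18.0000)/(-279/700) = 1400/31 ≈ 45.1613
Rounded to 4 decimal places: z = 45.1613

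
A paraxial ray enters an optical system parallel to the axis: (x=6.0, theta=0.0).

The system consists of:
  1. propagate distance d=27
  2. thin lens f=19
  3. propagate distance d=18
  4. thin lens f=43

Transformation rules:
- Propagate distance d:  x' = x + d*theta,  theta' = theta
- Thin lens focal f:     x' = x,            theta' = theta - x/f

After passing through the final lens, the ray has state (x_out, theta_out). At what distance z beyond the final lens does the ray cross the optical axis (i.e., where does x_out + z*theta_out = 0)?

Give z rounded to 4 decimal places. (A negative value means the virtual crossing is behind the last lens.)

Initial: x=6.0000 theta=0.0000
After 1 (propagate distance d=27): x=6.0000 theta=0.0000
After 2 (thin lens f=19): x=6.0000 theta=-6/19 (≈-0.3158)
After 3 (propagate distance d=18): x=6/19 (≈0.3158) theta=-6/19 (≈-0.3158)
After 4 (thin lens f=43): x=6/19 (≈0.3158) theta=-264/817 (≈-0.3231)
z_focus = -x_out/theta_out = -(6/19)/(-264/817) = 43/44 ≈ 0.9773
Rounded to 4 decimal places: z = 0.9773

Answer: 0.9773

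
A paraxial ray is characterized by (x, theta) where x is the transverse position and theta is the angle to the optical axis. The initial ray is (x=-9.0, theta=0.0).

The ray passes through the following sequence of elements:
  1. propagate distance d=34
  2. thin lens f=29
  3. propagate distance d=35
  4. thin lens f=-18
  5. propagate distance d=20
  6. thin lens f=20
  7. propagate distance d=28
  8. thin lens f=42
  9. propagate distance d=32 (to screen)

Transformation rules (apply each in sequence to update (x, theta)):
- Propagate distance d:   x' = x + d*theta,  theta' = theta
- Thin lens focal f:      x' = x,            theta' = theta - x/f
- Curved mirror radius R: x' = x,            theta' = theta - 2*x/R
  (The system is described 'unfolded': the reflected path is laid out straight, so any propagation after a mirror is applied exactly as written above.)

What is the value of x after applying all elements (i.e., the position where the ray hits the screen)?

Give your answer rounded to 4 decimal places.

Initial: x=-9.0000 theta=0.0000
After 1 (propagate distance d=34): x=-9.0000 theta=0.0000
After 2 (thin lens f=29): x=-9.0000 theta=9/29 (≈0.3103)
After 3 (propagate distance d=35): x=54/29 (≈1.8621) theta=9/29 (≈0.3103)
After 4 (thin lens f=-18): x=54/29 (≈1.8621) theta=12/29 (≈0.4138)
After 5 (propagate distance d=20): x=294/29 (≈10.1379) theta=12/29 (≈0.4138)
After 6 (thin lens f=20): x=294/29 (≈10.1379) theta=-27/290 (≈-0.0931)
After 7 (propagate distance d=28): x=1092/145 (≈7.5310) theta=-27/290 (≈-0.0931)
After 8 (thin lens f=42): x=1092/145 (≈7.5310) theta=-79/290 (≈-0.2724)
After 9 (propagate distance d=32 (to screen)): x=-172/145 (≈-1.1862) theta=-79/290 (≈-0.2724)
Rounded to 4 decimal places: x = -1.1862

Answer: -1.1862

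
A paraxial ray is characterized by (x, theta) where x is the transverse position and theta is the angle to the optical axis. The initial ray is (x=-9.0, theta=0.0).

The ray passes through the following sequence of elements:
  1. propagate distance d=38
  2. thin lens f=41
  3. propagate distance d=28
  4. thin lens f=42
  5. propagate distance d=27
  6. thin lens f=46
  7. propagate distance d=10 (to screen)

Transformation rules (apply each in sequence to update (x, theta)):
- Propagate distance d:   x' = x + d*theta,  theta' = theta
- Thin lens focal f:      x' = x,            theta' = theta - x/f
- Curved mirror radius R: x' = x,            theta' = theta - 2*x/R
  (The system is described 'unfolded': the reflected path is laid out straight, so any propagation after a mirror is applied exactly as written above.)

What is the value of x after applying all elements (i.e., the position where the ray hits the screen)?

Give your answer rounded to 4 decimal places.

Answer: 6.7153

Derivation:
Initial: x=-9.0000 theta=0.0000
After 1 (propagate distance d=38): x=-9.0000 theta=0.0000
After 2 (thin lens f=41): x=-9.0000 theta=9/41 (≈0.2195)
After 3 (propagate distance d=28): x=-117/41 (≈-2.8537) theta=9/41 (≈0.2195)
After 4 (thin lens f=42): x=-117/41 (≈-2.8537) theta=165/574 (≈0.2875)
After 5 (propagate distance d=27): x=2817/574 (≈4.9077) theta=165/574 (≈0.2875)
After 6 (thin lens f=46): x=2817/574 (≈4.9077) theta=4773/26404 (≈0.1808)
After 7 (propagate distance d=10 (to screen)): x=44328/6601 (≈6.7153) theta=4773/26404 (≈0.1808)
Rounded to 4 decimal places: x = 6.7153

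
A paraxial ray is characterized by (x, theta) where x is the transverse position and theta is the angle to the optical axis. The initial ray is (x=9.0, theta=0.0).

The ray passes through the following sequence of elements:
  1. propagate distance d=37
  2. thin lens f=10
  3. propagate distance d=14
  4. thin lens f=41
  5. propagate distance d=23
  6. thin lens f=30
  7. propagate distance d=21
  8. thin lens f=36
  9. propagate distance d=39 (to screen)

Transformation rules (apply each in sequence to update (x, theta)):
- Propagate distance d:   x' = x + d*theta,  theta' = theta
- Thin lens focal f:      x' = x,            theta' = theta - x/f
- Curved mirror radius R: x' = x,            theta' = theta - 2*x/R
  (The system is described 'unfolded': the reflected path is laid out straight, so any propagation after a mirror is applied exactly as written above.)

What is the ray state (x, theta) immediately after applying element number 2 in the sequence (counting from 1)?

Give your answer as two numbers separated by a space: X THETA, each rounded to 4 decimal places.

Answer: 9.0000 -0.9000

Derivation:
Initial: x=9.0000 theta=0.0000
After 1 (propagate distance d=37): x=9.0000 theta=0.0000
After 2 (thin lens f=10): x=9.0000 theta=-0.9000
Rounded to 4 decimal places: x = 9.0000, theta = -0.9000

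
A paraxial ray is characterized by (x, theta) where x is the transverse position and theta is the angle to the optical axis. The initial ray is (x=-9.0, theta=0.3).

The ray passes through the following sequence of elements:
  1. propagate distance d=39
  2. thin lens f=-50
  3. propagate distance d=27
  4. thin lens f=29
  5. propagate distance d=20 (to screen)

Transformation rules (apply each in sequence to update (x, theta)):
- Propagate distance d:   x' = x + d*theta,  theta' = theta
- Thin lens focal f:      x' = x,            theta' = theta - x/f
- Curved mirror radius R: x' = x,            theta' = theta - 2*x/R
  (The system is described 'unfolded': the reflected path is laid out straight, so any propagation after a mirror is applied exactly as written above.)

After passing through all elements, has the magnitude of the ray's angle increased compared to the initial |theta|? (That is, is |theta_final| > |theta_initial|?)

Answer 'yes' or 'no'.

Initial: x=-9.0000 theta=0.3000
After 1 (propagate distance d=39): x=2.7000 theta=0.3000
After 2 (thin lens f=-50): x=2.7000 theta=0.3540
After 3 (propagate distance d=27): x=12.2580 theta=0.3540
After 4 (thin lens f=29): x=12.2580 theta=-249/3625 (≈-0.0687)
After 5 (propagate distance d=20 (to screen)): x=157821/14500 (≈10.8842) theta=-249/3625 (≈-0.0687)
|theta_initial|=0.3000 |theta_final|=249/3625 (≈0.0687) -> not increased

Answer: no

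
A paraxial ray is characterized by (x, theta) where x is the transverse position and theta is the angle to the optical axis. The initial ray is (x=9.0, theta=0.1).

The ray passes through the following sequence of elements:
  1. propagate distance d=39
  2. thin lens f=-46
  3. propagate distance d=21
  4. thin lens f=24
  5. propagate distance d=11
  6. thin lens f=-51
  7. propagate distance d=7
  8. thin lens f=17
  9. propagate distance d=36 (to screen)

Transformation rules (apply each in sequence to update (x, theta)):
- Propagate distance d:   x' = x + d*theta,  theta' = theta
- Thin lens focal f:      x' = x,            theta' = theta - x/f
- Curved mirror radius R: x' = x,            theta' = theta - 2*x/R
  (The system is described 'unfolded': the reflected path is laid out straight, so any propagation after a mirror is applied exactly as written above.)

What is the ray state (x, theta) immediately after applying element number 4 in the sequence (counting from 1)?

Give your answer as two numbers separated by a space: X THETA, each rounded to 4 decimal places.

Initial: x=9.0000 theta=0.1000
After 1 (propagate distance d=39): x=12.9000 theta=0.1000
After 2 (thin lens f=-46): x=12.9000 theta=35/92 (≈0.3804)
After 3 (propagate distance d=21): x=9609/460 (≈20.8891) theta=35/92 (≈0.3804)
After 4 (thin lens f=24): x=9609/460 (≈20.8891) theta=-1803/3680 (≈-0.4899)
Rounded to 4 decimal places: x = 20.8891, theta = -0.4899

Answer: 20.8891 -0.4899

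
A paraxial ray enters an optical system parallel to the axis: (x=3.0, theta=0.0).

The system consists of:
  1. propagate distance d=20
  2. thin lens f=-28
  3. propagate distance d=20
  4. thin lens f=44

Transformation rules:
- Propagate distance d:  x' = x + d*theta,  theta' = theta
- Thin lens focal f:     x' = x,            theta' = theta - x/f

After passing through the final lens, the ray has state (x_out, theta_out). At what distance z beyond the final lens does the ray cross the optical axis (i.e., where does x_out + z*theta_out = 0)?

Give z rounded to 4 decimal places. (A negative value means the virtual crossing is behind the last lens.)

Initial: x=3.0000 theta=0.0000
After 1 (propagate distance d=20): x=3.0000 theta=0.0000
After 2 (thin lens f=-28): x=3.0000 theta=3/28 (≈0.1071)
After 3 (propagate distance d=20): x=36/7 (≈5.1429) theta=3/28 (≈0.1071)
After 4 (thin lens f=44): x=36/7 (≈5.1429) theta=-3/308 (≈-0.0097)
z_focus = -x_out/theta_out = -(36/7)/(-3/308) = 528.0000
Rounded to 4 decimal places: z = 528.0000

Answer: 528.0000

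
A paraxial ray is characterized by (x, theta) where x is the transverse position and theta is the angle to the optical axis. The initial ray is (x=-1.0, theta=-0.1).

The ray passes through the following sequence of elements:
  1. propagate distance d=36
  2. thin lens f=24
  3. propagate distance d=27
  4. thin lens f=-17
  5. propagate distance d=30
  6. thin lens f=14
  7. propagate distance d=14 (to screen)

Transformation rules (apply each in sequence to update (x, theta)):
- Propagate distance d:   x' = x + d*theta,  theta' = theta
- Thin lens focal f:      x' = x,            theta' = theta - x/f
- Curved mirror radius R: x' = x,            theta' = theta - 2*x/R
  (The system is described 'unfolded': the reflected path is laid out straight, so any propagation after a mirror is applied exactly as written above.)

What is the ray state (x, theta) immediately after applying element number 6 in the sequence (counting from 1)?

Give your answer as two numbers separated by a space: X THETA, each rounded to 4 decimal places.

Answer: -3.1250 0.1899

Derivation:
Initial: x=-1.0000 theta=-0.1000
After 1 (propagate distance d=36): x=-4.6000 theta=-0.1000
After 2 (thin lens f=24): x=-4.6000 theta=11/120 (≈0.0917)
After 3 (propagate distance d=27): x=-2.1250 theta=11/120 (≈0.0917)
After 4 (thin lens f=-17): x=-2.1250 theta=-1/30 (≈-0.0333)
After 5 (propagate distance d=30): x=-3.1250 theta=-1/30 (≈-0.0333)
After 6 (thin lens f=14): x=-3.1250 theta=319/1680 (≈0.1899)
Rounded to 4 decimal places: x = -3.1250, theta = 0.1899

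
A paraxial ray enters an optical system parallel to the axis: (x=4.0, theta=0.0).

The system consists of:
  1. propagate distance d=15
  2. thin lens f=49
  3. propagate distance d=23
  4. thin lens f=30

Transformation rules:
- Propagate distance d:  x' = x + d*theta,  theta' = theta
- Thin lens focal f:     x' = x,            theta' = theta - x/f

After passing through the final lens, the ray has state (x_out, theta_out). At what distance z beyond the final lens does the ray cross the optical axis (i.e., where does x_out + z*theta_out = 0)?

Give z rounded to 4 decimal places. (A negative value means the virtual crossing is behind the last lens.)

Initial: x=4.0000 theta=0.0000
After 1 (propagate distance d=15): x=4.0000 theta=0.0000
After 2 (thin lens f=49): x=4.0000 theta=-4/49 (≈-0.0816)
After 3 (propagate distance d=23): x=104/49 (≈2.1224) theta=-4/49 (≈-0.0816)
After 4 (thin lens f=30): x=104/49 (≈2.1224) theta=-16/105 (≈-0.1524)
z_focus = -x_out/theta_out = -(104/49)/(-16/105) = 195/14 ≈ 13.9286
Rounded to 4 decimal places: z = 13.9286

Answer: 13.9286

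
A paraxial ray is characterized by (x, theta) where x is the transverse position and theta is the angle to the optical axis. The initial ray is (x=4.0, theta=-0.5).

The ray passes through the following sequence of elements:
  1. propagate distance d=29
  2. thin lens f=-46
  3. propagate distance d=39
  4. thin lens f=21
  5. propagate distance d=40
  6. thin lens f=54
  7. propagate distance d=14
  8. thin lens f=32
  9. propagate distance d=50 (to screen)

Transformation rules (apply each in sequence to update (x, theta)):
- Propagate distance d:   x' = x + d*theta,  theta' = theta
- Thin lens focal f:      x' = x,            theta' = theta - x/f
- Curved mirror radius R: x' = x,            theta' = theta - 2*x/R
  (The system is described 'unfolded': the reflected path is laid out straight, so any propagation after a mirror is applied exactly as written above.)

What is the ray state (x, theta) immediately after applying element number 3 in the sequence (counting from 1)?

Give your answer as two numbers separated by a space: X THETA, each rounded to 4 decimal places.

Initial: x=4.0000 theta=-0.5000
After 1 (propagate distance d=29): x=-10.5000 theta=-0.5000
After 2 (thin lens f=-46): x=-10.5000 theta=-67/92 (≈-0.7283)
After 3 (propagate distance d=39): x=-3579/92 (≈-38.9022) theta=-67/92 (≈-0.7283)
Rounded to 4 decimal places: x = -38.9022, theta = -0.7283

Answer: -38.9022 -0.7283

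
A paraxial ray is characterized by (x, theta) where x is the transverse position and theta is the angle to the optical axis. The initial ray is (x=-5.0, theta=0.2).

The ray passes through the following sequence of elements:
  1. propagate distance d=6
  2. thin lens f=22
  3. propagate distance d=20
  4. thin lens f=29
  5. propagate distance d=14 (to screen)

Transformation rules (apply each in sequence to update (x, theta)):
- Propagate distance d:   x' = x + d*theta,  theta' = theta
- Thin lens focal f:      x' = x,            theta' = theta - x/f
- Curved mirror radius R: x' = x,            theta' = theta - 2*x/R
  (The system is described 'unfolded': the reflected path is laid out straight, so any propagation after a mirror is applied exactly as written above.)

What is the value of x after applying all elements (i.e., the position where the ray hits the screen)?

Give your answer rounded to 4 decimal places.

Answer: 7.1085

Derivation:
Initial: x=-5.0000 theta=0.2000
After 1 (propagate distance d=6): x=-3.8000 theta=0.2000
After 2 (thin lens f=22): x=-3.8000 theta=41/110 (≈0.3727)
After 3 (propagate distance d=20): x=201/55 (≈3.6545) theta=41/110 (≈0.3727)
After 4 (thin lens f=29): x=201/55 (≈3.6545) theta=787/3190 (≈0.2467)
After 5 (propagate distance d=14 (to screen)): x=11338/1595 (≈7.1085) theta=787/3190 (≈0.2467)
Rounded to 4 decimal places: x = 7.1085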